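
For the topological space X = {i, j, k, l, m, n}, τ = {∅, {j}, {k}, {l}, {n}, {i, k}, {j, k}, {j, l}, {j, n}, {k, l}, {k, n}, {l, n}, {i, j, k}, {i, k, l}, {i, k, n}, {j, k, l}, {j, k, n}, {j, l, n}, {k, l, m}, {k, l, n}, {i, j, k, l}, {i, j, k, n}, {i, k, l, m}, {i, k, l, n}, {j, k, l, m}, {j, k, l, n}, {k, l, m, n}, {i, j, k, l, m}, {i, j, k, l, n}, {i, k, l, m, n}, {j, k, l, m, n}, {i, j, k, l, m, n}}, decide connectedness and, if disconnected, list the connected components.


(X, τ) is disconnected; components = [{j}, {n}, {i, k, l, m}].

Find clopen sets (U ∈ τ with X ∖ U ∈ τ):
  U = ∅, X ∖ U = {i, j, k, l, m, n} — both open, so U is clopen.
  U = {j}, X ∖ U = {i, k, l, m, n} — both open, so U is clopen.
  U = {n}, X ∖ U = {i, j, k, l, m} — both open, so U is clopen.
  U = {j, n}, X ∖ U = {i, k, l, m} — both open, so U is clopen.
  U = {i, k, l, m}, X ∖ U = {j, n} — both open, so U is clopen.
  U = {i, j, k, l, m}, X ∖ U = {n} — both open, so U is clopen.
  U = {i, k, l, m, n}, X ∖ U = {j} — both open, so U is clopen.
  U = {i, j, k, l, m, n}, X ∖ U = ∅ — both open, so U is clopen.
Nontrivial clopen(s) exist: e.g. {j, n}. So (X, τ) is disconnected.
Compute connected components by grouping points that agree on all clopens:
  component: {j}
  component: {n}
  component: {i, k, l, m}


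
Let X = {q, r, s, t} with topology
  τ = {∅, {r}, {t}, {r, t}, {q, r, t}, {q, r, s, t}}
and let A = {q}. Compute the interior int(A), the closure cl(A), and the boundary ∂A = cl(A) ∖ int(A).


int(A) = ∅, cl(A) = {q, s}, ∂A = {q, s}.

Closed sets in (X, τ) are complements of opens:
  closed(X, τ) = {∅, {s}, {q, s}, {q, r, s}, {q, s, t}, {q, r, s, t}}.
int(A) = ⋃ {U ∈ τ : U ⊆ A}. Opens contained in A: ∅.
Taking the union of these: int(A) = ∅.
cl(A) = ⋂ {C closed : A ⊆ C}. Closed sets containing A: {q, s}, {q, r, s}, {q, s, t}, {q, r, s, t}.
Intersecting these: cl(A) = {q, s}.
∂A = cl(A) ∖ int(A) = {q, s} ∖ ∅ = {q, s}.


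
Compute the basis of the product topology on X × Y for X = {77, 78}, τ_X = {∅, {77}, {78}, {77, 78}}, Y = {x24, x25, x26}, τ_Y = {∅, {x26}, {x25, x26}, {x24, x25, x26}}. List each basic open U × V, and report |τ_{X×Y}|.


Basis B = {∅ × ∅, {77} × {x26}, {78} × {x26}, {77} × {x25, x26}, {77, 78} × {x26}, {78} × {x25, x26}, {77} × {x24, x25, x26}, {78} × {x24, x25, x26}, {77, 78} × {x25, x26}, {77, 78} × {x24, x25, x26}}; |τ_{X×Y}| = 16.

Enumerate products U × V with U ∈ τ_X, V ∈ τ_Y (deduplicated):
  ∅ × ∅ = {} (∅)
  {77} × {x26} = {(77,x26)}
  {78} × {x26} = {(78,x26)}
  {77} × {x25, x26} = {(77,x25), (77,x26)}
  {77, 78} × {x26} = {(77,x26), (78,x26)}
  {78} × {x25, x26} = {(78,x25), (78,x26)}
  {77} × {x24, x25, x26} = {(77,x24), (77,x25), (77,x26)}
  {78} × {x24, x25, x26} = {(78,x24), (78,x25), (78,x26)}
  {77, 78} × {x25, x26} = {(77,x25), (77,x26), (78,x25), (78,x26)}
  {77, 78} × {x24, x25, x26} = {(77,x24), (77,x25), (77,x26), (78,x24), (78,x25), (78,x26)}
These 10 distinct sets form the basis B.
Close under arbitrary unions to get τ_{X×Y}; counting gives |τ_{X×Y}| = 16.


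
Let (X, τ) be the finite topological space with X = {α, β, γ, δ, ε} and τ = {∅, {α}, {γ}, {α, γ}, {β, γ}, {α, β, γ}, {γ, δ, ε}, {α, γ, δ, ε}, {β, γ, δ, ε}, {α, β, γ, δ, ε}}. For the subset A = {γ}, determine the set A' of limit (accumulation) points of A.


A' = {β, δ, ε}

For each x ∈ X, list the open sets U ∈ τ with x ∈ U, then check whether U ∩ (A ∖ {x}) ≠ ∅ for every such U.
  x = α: open {α} ∋ x has {α} ∩ (A ∖ {α}) = ∅, so x is NOT a limit point.
  x = β: opens ∋ x are {β, γ}, {α, β, γ}, {β, γ, δ, ε}, {α, β, γ, δ, ε}; each meets A ∖ {β}, so x IS a limit point.
  x = γ: open {γ} ∋ x has {γ} ∩ (A ∖ {γ}) = ∅, so x is NOT a limit point.
  x = δ: opens ∋ x are {γ, δ, ε}, {α, γ, δ, ε}, {β, γ, δ, ε}, {α, β, γ, δ, ε}; each meets A ∖ {δ}, so x IS a limit point.
  x = ε: opens ∋ x are {γ, δ, ε}, {α, γ, δ, ε}, {β, γ, δ, ε}, {α, β, γ, δ, ε}; each meets A ∖ {ε}, so x IS a limit point.
Collecting: A' = {β, δ, ε}.


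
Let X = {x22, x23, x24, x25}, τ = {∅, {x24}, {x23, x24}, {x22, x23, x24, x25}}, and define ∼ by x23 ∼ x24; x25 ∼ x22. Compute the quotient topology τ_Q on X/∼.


X/∼ = {[x22=x25], [x23=x24]}; |τ_Q| = 3.

Equivalence classes: [x22=x25], [x23=x24].
Quotient map π: X → X/∼ sends x22 ↦ [x22=x25], x23 ↦ [x23=x24], x24 ↦ [x23=x24], x25 ↦ [x22=x25].
For each subset V ⊆ X/∼, compute π^{-1}(V) ⊆ X and check whether π^{-1}(V) ∈ τ. V is open in τ_Q iff π^{-1}(V) ∈ τ.
  V = {}: π^{-1}(V) = ∅ ∈ τ ✓.
  V = {[x22=x25]}: π^{-1}(V) = {x22, x25} ∉ τ ✗.
  V = {[x23=x24]}: π^{-1}(V) = {x23, x24} ∈ τ ✓.
  V = {[x22=x25], [x23=x24]}: π^{-1}(V) = {x22, x23, x24, x25} ∈ τ ✓.
Open sets in the quotient: τ_Q = {{}, {[x23=x24]}, {[x22=x25], [x23=x24]}} (3 elements).


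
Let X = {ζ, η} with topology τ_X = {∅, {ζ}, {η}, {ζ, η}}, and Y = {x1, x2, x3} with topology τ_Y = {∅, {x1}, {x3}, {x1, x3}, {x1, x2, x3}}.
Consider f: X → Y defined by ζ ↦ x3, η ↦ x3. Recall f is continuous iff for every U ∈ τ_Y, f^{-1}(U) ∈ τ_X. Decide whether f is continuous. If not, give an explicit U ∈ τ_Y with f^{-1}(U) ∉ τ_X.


f IS continuous.

Compute f^{-1}(U) for each U ∈ τ_Y:
  U = ∅: f^{-1}(U) = ∅ ∈ τ_X ✓.
  U = {x1}: f^{-1}(U) = ∅ ∈ τ_X ✓.
  U = {x3}: f^{-1}(U) = {ζ, η} ∈ τ_X ✓.
  U = {x1, x3}: f^{-1}(U) = {ζ, η} ∈ τ_X ✓.
  U = {x1, x2, x3}: f^{-1}(U) = {ζ, η} ∈ τ_X ✓.
Every preimage lies in τ_X, so f IS continuous.


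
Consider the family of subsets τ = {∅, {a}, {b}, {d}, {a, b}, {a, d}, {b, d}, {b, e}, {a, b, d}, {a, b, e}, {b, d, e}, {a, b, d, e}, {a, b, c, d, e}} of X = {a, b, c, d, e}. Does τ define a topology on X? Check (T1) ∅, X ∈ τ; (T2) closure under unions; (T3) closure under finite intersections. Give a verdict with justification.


τ IS a topology on X.

Axiom (T1): ∅ ∈ τ? Yes; X ∈ τ? Yes.
Axiom (T2/T3): check pairwise unions and intersections of members of τ.
All pairwise intersections and unions checked — each lies in τ. Therefore τ satisfies (T1), (T2), (T3): it IS a topology on X.


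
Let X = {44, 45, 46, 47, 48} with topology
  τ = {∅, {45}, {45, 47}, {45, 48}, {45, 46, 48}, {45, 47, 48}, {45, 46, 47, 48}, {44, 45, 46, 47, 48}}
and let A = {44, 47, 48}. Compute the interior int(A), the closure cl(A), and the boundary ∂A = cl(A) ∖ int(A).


int(A) = ∅, cl(A) = {44, 46, 47, 48}, ∂A = {44, 46, 47, 48}.

Closed sets in (X, τ) are complements of opens:
  closed(X, τ) = {∅, {44}, {44, 46}, {44, 47}, {44, 46, 47}, {44, 46, 48}, {44, 46, 47, 48}, {44, 45, 46, 47, 48}}.
int(A) = ⋃ {U ∈ τ : U ⊆ A}. Opens contained in A: ∅.
Taking the union of these: int(A) = ∅.
cl(A) = ⋂ {C closed : A ⊆ C}. Closed sets containing A: {44, 46, 47, 48}, {44, 45, 46, 47, 48}.
Intersecting these: cl(A) = {44, 46, 47, 48}.
∂A = cl(A) ∖ int(A) = {44, 46, 47, 48} ∖ ∅ = {44, 46, 47, 48}.


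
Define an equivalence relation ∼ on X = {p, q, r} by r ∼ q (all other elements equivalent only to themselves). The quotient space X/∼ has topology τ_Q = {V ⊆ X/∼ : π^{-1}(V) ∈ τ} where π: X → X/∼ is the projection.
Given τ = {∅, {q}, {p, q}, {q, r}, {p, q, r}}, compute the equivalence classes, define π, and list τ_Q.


X/∼ = {[p], [q=r]}; |τ_Q| = 3.

Equivalence classes: [p], [q=r].
Quotient map π: X → X/∼ sends p ↦ [p], q ↦ [q=r], r ↦ [q=r].
For each subset V ⊆ X/∼, compute π^{-1}(V) ⊆ X and check whether π^{-1}(V) ∈ τ. V is open in τ_Q iff π^{-1}(V) ∈ τ.
  V = {}: π^{-1}(V) = ∅ ∈ τ ✓.
  V = {[p]}: π^{-1}(V) = {p} ∉ τ ✗.
  V = {[q=r]}: π^{-1}(V) = {q, r} ∈ τ ✓.
  V = {[p], [q=r]}: π^{-1}(V) = {p, q, r} ∈ τ ✓.
Open sets in the quotient: τ_Q = {{}, {[q=r]}, {[p], [q=r]}} (3 elements).


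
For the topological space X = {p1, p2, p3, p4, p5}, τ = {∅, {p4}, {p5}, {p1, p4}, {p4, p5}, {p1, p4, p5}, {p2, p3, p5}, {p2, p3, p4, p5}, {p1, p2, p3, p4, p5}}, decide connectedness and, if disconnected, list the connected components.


(X, τ) is disconnected; components = [{p1, p4}, {p2, p3, p5}].

Find clopen sets (U ∈ τ with X ∖ U ∈ τ):
  U = ∅, X ∖ U = {p1, p2, p3, p4, p5} — both open, so U is clopen.
  U = {p1, p4}, X ∖ U = {p2, p3, p5} — both open, so U is clopen.
  U = {p2, p3, p5}, X ∖ U = {p1, p4} — both open, so U is clopen.
  U = {p1, p2, p3, p4, p5}, X ∖ U = ∅ — both open, so U is clopen.
Nontrivial clopen(s) exist: e.g. {p1, p4}. So (X, τ) is disconnected.
Compute connected components by grouping points that agree on all clopens:
  component: {p1, p4}
  component: {p2, p3, p5}


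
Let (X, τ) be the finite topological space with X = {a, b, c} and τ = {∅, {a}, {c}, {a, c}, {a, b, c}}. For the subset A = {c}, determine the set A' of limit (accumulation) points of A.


A' = {b}

For each x ∈ X, list the open sets U ∈ τ with x ∈ U, then check whether U ∩ (A ∖ {x}) ≠ ∅ for every such U.
  x = a: open {a} ∋ x has {a} ∩ (A ∖ {a}) = ∅, so x is NOT a limit point.
  x = b: opens ∋ x are {a, b, c}; each meets A ∖ {b}, so x IS a limit point.
  x = c: open {c} ∋ x has {c} ∩ (A ∖ {c}) = ∅, so x is NOT a limit point.
Collecting: A' = {b}.


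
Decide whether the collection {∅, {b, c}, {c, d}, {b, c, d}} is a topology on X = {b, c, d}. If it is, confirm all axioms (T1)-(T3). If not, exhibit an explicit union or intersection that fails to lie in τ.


τ is NOT a topology on X.

Axiom (T1): ∅ ∈ τ? Yes; X ∈ τ? Yes.
Axiom (T2/T3): check pairwise unions and intersections of members of τ.
Counterexample for (T3): {b, c} ∩ {c, d} = {c} ∉ τ. Therefore τ is NOT a topology.


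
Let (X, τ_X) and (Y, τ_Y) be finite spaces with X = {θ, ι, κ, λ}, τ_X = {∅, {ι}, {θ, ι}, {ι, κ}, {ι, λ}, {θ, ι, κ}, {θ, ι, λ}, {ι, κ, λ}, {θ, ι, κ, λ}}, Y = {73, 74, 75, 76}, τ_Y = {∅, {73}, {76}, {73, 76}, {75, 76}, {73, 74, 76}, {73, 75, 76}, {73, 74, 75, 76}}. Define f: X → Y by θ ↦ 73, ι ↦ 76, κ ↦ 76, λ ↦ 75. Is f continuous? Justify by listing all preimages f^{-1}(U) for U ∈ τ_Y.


f is NOT continuous.

Compute f^{-1}(U) for each U ∈ τ_Y:
  U = ∅: f^{-1}(U) = ∅ ∈ τ_X ✓.
  U = {73}: f^{-1}(U) = {θ} ∉ τ_X ✗.
  U = {76}: f^{-1}(U) = {ι, κ} ∈ τ_X ✓.
  U = {73, 76}: f^{-1}(U) = {θ, ι, κ} ∈ τ_X ✓.
  U = {75, 76}: f^{-1}(U) = {ι, κ, λ} ∈ τ_X ✓.
  U = {73, 74, 76}: f^{-1}(U) = {θ, ι, κ} ∈ τ_X ✓.
  U = {73, 75, 76}: f^{-1}(U) = {θ, ι, κ, λ} ∈ τ_X ✓.
  U = {73, 74, 75, 76}: f^{-1}(U) = {θ, ι, κ, λ} ∈ τ_X ✓.
Found U = {73} with f^{-1}(U) = {θ} not in τ_X. Therefore f is NOT continuous.


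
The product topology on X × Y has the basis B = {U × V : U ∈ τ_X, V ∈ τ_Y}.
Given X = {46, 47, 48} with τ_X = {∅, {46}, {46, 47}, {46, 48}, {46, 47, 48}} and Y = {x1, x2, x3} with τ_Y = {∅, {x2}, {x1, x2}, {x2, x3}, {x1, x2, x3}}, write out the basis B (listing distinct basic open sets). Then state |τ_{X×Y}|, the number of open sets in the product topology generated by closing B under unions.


Basis B = {∅ × ∅, {46} × {x2}, {46} × {x1, x2}, {46} × {x2, x3}, {46, 47} × {x2}, {46, 48} × {x2}, {46} × {x1, x2, x3}, {46, 47, 48} × {x2}, {46, 47} × {x1, x2}, {46, 48} × {x1, x2}, {46, 47} × {x2, x3}, {46, 48} × {x2, x3}, {46, 47} × {x1, x2, x3}, {46, 48} × {x1, x2, x3}, {46, 47, 48} × {x1, x2}, {46, 47, 48} × {x2, x3}, {46, 47, 48} × {x1, x2, x3}}; |τ_{X×Y}| = 48.

Enumerate products U × V with U ∈ τ_X, V ∈ τ_Y (deduplicated):
  ∅ × ∅ = {} (∅)
  {46} × {x2} = {(46,x2)}
  {46} × {x1, x2} = {(46,x1), (46,x2)}
  {46} × {x2, x3} = {(46,x2), (46,x3)}
  {46, 47} × {x2} = {(46,x2), (47,x2)}
  {46, 48} × {x2} = {(46,x2), (48,x2)}
  {46} × {x1, x2, x3} = {(46,x1), (46,x2), (46,x3)}
  {46, 47, 48} × {x2} = {(46,x2), (47,x2), (48,x2)}
  {46, 47} × {x1, x2} = {(46,x1), (46,x2), (47,x1), (47,x2)}
  {46, 48} × {x1, x2} = {(46,x1), (46,x2), (48,x1), (48,x2)}
  {46, 47} × {x2, x3} = {(46,x2), (46,x3), (47,x2), (47,x3)}
  {46, 48} × {x2, x3} = {(46,x2), (46,x3), (48,x2), (48,x3)}
  {46, 47} × {x1, x2, x3} = {(46,x1), (46,x2), (46,x3), (47,x1), (47,x2), (47,x3)}
  {46, 48} × {x1, x2, x3} = {(46,x1), (46,x2), (46,x3), (48,x1), (48,x2), (48,x3)}
  {46, 47, 48} × {x1, x2} = {(46,x1), (46,x2), (47,x1), (47,x2), (48,x1), (48,x2)}
  {46, 47, 48} × {x2, x3} = {(46,x2), (46,x3), (47,x2), (47,x3), (48,x2), (48,x3)}
  {46, 47, 48} × {x1, x2, x3} = {(46,x1), (46,x2), (46,x3), (47,x1), (47,x2), (47,x3), (48,x1), (48,x2), (48,x3)}
These 17 distinct sets form the basis B.
Close under arbitrary unions to get τ_{X×Y}; counting gives |τ_{X×Y}| = 48.


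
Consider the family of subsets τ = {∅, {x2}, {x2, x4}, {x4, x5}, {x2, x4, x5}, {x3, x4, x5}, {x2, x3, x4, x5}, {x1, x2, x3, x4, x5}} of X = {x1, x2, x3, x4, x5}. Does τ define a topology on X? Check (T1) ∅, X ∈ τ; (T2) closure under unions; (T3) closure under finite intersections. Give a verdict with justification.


τ is NOT a topology on X.

Axiom (T1): ∅ ∈ τ? Yes; X ∈ τ? Yes.
Axiom (T2/T3): check pairwise unions and intersections of members of τ.
Counterexample for (T3): {x2, x4} ∩ {x4, x5} = {x4} ∉ τ. Therefore τ is NOT a topology.


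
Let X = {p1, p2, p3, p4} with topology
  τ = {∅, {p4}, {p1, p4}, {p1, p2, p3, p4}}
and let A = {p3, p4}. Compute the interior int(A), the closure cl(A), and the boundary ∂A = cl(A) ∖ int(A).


int(A) = {p4}, cl(A) = {p1, p2, p3, p4}, ∂A = {p1, p2, p3}.

Closed sets in (X, τ) are complements of opens:
  closed(X, τ) = {∅, {p2, p3}, {p1, p2, p3}, {p1, p2, p3, p4}}.
int(A) = ⋃ {U ∈ τ : U ⊆ A}. Opens contained in A: ∅, {p4}.
Taking the union of these: int(A) = {p4}.
cl(A) = ⋂ {C closed : A ⊆ C}. Closed sets containing A: {p1, p2, p3, p4}.
Intersecting these: cl(A) = {p1, p2, p3, p4}.
∂A = cl(A) ∖ int(A) = {p1, p2, p3, p4} ∖ {p4} = {p1, p2, p3}.


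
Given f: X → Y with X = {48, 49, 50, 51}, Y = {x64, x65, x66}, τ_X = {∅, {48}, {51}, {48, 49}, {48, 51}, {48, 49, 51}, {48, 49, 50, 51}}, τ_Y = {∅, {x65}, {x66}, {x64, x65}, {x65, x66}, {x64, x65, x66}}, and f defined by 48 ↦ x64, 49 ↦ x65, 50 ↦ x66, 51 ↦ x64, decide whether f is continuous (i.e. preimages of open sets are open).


f is NOT continuous.

Compute f^{-1}(U) for each U ∈ τ_Y:
  U = ∅: f^{-1}(U) = ∅ ∈ τ_X ✓.
  U = {x65}: f^{-1}(U) = {49} ∉ τ_X ✗.
  U = {x66}: f^{-1}(U) = {50} ∉ τ_X ✗.
  U = {x64, x65}: f^{-1}(U) = {48, 49, 51} ∈ τ_X ✓.
  U = {x65, x66}: f^{-1}(U) = {49, 50} ∉ τ_X ✗.
  U = {x64, x65, x66}: f^{-1}(U) = {48, 49, 50, 51} ∈ τ_X ✓.
Found U = {x65} with f^{-1}(U) = {49} not in τ_X. Therefore f is NOT continuous.


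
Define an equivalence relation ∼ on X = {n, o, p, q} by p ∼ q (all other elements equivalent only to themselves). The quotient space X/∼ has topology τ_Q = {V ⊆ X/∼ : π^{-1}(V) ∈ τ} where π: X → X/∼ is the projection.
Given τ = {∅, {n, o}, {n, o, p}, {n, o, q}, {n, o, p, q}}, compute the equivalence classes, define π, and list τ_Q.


X/∼ = {[n], [o], [p=q]}; |τ_Q| = 3.

Equivalence classes: [n], [o], [p=q].
Quotient map π: X → X/∼ sends n ↦ [n], o ↦ [o], p ↦ [p=q], q ↦ [p=q].
For each subset V ⊆ X/∼, compute π^{-1}(V) ⊆ X and check whether π^{-1}(V) ∈ τ. V is open in τ_Q iff π^{-1}(V) ∈ τ.
  V = {}: π^{-1}(V) = ∅ ∈ τ ✓.
  V = {[n]}: π^{-1}(V) = {n} ∉ τ ✗.
  V = {[o]}: π^{-1}(V) = {o} ∉ τ ✗.
  V = {[n], [o]}: π^{-1}(V) = {n, o} ∈ τ ✓.
  V = {[p=q]}: π^{-1}(V) = {p, q} ∉ τ ✗.
  V = {[n], [p=q]}: π^{-1}(V) = {n, p, q} ∉ τ ✗.
  V = {[o], [p=q]}: π^{-1}(V) = {o, p, q} ∉ τ ✗.
  V = {[n], [o], [p=q]}: π^{-1}(V) = {n, o, p, q} ∈ τ ✓.
Open sets in the quotient: τ_Q = {{}, {[n], [o]}, {[n], [o], [p=q]}} (3 elements).


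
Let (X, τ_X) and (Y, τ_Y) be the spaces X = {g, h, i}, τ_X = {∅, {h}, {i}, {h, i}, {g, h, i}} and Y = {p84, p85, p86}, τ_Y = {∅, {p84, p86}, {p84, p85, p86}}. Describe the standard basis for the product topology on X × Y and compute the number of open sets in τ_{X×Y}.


Basis B = {∅ × ∅, {h} × {p84, p86}, {i} × {p84, p86}, {h} × {p84, p85, p86}, {i} × {p84, p85, p86}, {h, i} × {p84, p86}, {g, h, i} × {p84, p86}, {h, i} × {p84, p85, p86}, {g, h, i} × {p84, p85, p86}}; |τ_{X×Y}| = 14.

Enumerate products U × V with U ∈ τ_X, V ∈ τ_Y (deduplicated):
  ∅ × ∅ = {} (∅)
  {h} × {p84, p86} = {(h,p84), (h,p86)}
  {i} × {p84, p86} = {(i,p84), (i,p86)}
  {h} × {p84, p85, p86} = {(h,p84), (h,p85), (h,p86)}
  {i} × {p84, p85, p86} = {(i,p84), (i,p85), (i,p86)}
  {h, i} × {p84, p86} = {(h,p84), (h,p86), (i,p84), (i,p86)}
  {g, h, i} × {p84, p86} = {(g,p84), (g,p86), (h,p84), (h,p86), (i,p84), (i,p86)}
  {h, i} × {p84, p85, p86} = {(h,p84), (h,p85), (h,p86), (i,p84), (i,p85), (i,p86)}
  {g, h, i} × {p84, p85, p86} = {(g,p84), (g,p85), (g,p86), (h,p84), (h,p85), (h,p86), (i,p84), (i,p85), (i,p86)}
These 9 distinct sets form the basis B.
Close under arbitrary unions to get τ_{X×Y}; counting gives |τ_{X×Y}| = 14.


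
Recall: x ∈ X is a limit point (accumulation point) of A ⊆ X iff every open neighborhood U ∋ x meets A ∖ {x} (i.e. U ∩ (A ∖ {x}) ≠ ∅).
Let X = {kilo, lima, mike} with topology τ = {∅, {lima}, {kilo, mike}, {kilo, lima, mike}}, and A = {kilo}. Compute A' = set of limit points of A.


A' = {mike}

For each x ∈ X, list the open sets U ∈ τ with x ∈ U, then check whether U ∩ (A ∖ {x}) ≠ ∅ for every such U.
  x = kilo: open {kilo, mike} ∋ x has {kilo, mike} ∩ (A ∖ {kilo}) = ∅, so x is NOT a limit point.
  x = lima: open {lima} ∋ x has {lima} ∩ (A ∖ {lima}) = ∅, so x is NOT a limit point.
  x = mike: opens ∋ x are {kilo, mike}, {kilo, lima, mike}; each meets A ∖ {mike}, so x IS a limit point.
Collecting: A' = {mike}.


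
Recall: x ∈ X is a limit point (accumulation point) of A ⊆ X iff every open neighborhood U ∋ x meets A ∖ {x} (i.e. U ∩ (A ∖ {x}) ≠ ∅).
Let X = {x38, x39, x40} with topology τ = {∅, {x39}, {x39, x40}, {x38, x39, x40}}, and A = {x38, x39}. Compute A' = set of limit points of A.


A' = {x38, x40}

For each x ∈ X, list the open sets U ∈ τ with x ∈ U, then check whether U ∩ (A ∖ {x}) ≠ ∅ for every such U.
  x = x38: opens ∋ x are {x38, x39, x40}; each meets A ∖ {x38}, so x IS a limit point.
  x = x39: open {x39} ∋ x has {x39} ∩ (A ∖ {x39}) = ∅, so x is NOT a limit point.
  x = x40: opens ∋ x are {x39, x40}, {x38, x39, x40}; each meets A ∖ {x40}, so x IS a limit point.
Collecting: A' = {x38, x40}.


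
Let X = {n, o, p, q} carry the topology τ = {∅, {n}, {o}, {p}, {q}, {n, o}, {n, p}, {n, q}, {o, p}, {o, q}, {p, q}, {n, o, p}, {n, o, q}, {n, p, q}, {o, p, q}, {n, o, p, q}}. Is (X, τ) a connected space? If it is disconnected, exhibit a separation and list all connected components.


(X, τ) is disconnected; components = [{n}, {o}, {p}, {q}].

Find clopen sets (U ∈ τ with X ∖ U ∈ τ):
  U = ∅, X ∖ U = {n, o, p, q} — both open, so U is clopen.
  U = {n}, X ∖ U = {o, p, q} — both open, so U is clopen.
  U = {o}, X ∖ U = {n, p, q} — both open, so U is clopen.
  U = {p}, X ∖ U = {n, o, q} — both open, so U is clopen.
  U = {q}, X ∖ U = {n, o, p} — both open, so U is clopen.
  U = {n, o}, X ∖ U = {p, q} — both open, so U is clopen.
  U = {n, p}, X ∖ U = {o, q} — both open, so U is clopen.
  U = {n, q}, X ∖ U = {o, p} — both open, so U is clopen.
  U = {o, p}, X ∖ U = {n, q} — both open, so U is clopen.
  U = {o, q}, X ∖ U = {n, p} — both open, so U is clopen.
  U = {p, q}, X ∖ U = {n, o} — both open, so U is clopen.
  U = {n, o, p}, X ∖ U = {q} — both open, so U is clopen.
  U = {n, o, q}, X ∖ U = {p} — both open, so U is clopen.
  U = {n, p, q}, X ∖ U = {o} — both open, so U is clopen.
  U = {o, p, q}, X ∖ U = {n} — both open, so U is clopen.
  U = {n, o, p, q}, X ∖ U = ∅ — both open, so U is clopen.
Nontrivial clopen(s) exist: e.g. {q}. So (X, τ) is disconnected.
Compute connected components by grouping points that agree on all clopens:
  component: {n}
  component: {o}
  component: {p}
  component: {q}


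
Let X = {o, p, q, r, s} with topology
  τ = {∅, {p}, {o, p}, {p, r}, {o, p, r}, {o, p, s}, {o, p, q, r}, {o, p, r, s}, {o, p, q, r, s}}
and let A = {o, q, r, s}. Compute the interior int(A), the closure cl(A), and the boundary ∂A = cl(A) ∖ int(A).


int(A) = ∅, cl(A) = {o, q, r, s}, ∂A = {o, q, r, s}.

Closed sets in (X, τ) are complements of opens:
  closed(X, τ) = {∅, {q}, {s}, {q, r}, {q, s}, {o, q, s}, {q, r, s}, {o, q, r, s}, {o, p, q, r, s}}.
int(A) = ⋃ {U ∈ τ : U ⊆ A}. Opens contained in A: ∅.
Taking the union of these: int(A) = ∅.
cl(A) = ⋂ {C closed : A ⊆ C}. Closed sets containing A: {o, q, r, s}, {o, p, q, r, s}.
Intersecting these: cl(A) = {o, q, r, s}.
∂A = cl(A) ∖ int(A) = {o, q, r, s} ∖ ∅ = {o, q, r, s}.


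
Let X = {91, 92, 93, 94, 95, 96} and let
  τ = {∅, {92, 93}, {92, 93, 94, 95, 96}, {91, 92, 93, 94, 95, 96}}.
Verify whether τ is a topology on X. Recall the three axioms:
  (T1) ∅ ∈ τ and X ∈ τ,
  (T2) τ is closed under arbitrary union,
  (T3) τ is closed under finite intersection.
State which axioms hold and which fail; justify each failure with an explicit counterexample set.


τ IS a topology on X.

Axiom (T1): ∅ ∈ τ? Yes; X ∈ τ? Yes.
Axiom (T2/T3): check pairwise unions and intersections of members of τ.
All pairwise intersections and unions checked — each lies in τ. Therefore τ satisfies (T1), (T2), (T3): it IS a topology on X.


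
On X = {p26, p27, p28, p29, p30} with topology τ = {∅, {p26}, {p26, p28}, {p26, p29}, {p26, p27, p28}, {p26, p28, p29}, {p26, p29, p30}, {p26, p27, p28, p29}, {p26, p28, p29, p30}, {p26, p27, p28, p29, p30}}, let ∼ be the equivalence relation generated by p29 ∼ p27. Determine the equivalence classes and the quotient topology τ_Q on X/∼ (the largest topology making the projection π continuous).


X/∼ = {[p26], [p27=p29], [p28], [p30]}; |τ_Q| = 5.

Equivalence classes: [p26], [p27=p29], [p28], [p30].
Quotient map π: X → X/∼ sends p26 ↦ [p26], p27 ↦ [p27=p29], p28 ↦ [p28], p29 ↦ [p27=p29], p30 ↦ [p30].
For each subset V ⊆ X/∼, compute π^{-1}(V) ⊆ X and check whether π^{-1}(V) ∈ τ. V is open in τ_Q iff π^{-1}(V) ∈ τ.
  V = {}: π^{-1}(V) = ∅ ∈ τ ✓.
  V = {[p26]}: π^{-1}(V) = {p26} ∈ τ ✓.
  V = {[p27=p29]}: π^{-1}(V) = {p27, p29} ∉ τ ✗.
  V = {[p26], [p27=p29]}: π^{-1}(V) = {p26, p27, p29} ∉ τ ✗.
  V = {[p28]}: π^{-1}(V) = {p28} ∉ τ ✗.
  V = {[p26], [p28]}: π^{-1}(V) = {p26, p28} ∈ τ ✓.
  V = {[p27=p29], [p28]}: π^{-1}(V) = {p27, p28, p29} ∉ τ ✗.
  V = {[p26], [p27=p29], [p28]}: π^{-1}(V) = {p26, p27, p28, p29} ∈ τ ✓.
  V = {[p30]}: π^{-1}(V) = {p30} ∉ τ ✗.
  V = {[p26], [p30]}: π^{-1}(V) = {p26, p30} ∉ τ ✗.
  V = {[p27=p29], [p30]}: π^{-1}(V) = {p27, p29, p30} ∉ τ ✗.
  V = {[p26], [p27=p29], [p30]}: π^{-1}(V) = {p26, p27, p29, p30} ∉ τ ✗.
  V = {[p28], [p30]}: π^{-1}(V) = {p28, p30} ∉ τ ✗.
  V = {[p26], [p28], [p30]}: π^{-1}(V) = {p26, p28, p30} ∉ τ ✗.
  V = {[p27=p29], [p28], [p30]}: π^{-1}(V) = {p27, p28, p29, p30} ∉ τ ✗.
  V = {[p26], [p27=p29], [p28], [p30]}: π^{-1}(V) = {p26, p27, p28, p29, p30} ∈ τ ✓.
Open sets in the quotient: τ_Q = {{}, {[p26]}, {[p26], [p28]}, {[p26], [p27=p29], [p28]}, {[p26], [p27=p29], [p28], [p30]}} (5 elements).


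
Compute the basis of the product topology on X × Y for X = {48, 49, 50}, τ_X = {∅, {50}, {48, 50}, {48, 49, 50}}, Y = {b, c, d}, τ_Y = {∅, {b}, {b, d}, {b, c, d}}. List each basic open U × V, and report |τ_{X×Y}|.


Basis B = {∅ × ∅, {50} × {b}, {48, 50} × {b}, {50} × {b, d}, {48, 49, 50} × {b}, {50} × {b, c, d}, {48, 50} × {b, d}, {48, 50} × {b, c, d}, {48, 49, 50} × {b, d}, {48, 49, 50} × {b, c, d}}; |τ_{X×Y}| = 20.

Enumerate products U × V with U ∈ τ_X, V ∈ τ_Y (deduplicated):
  ∅ × ∅ = {} (∅)
  {50} × {b} = {(50,b)}
  {48, 50} × {b} = {(48,b), (50,b)}
  {50} × {b, d} = {(50,b), (50,d)}
  {48, 49, 50} × {b} = {(48,b), (49,b), (50,b)}
  {50} × {b, c, d} = {(50,b), (50,c), (50,d)}
  {48, 50} × {b, d} = {(48,b), (48,d), (50,b), (50,d)}
  {48, 50} × {b, c, d} = {(48,b), (48,c), (48,d), (50,b), (50,c), (50,d)}
  {48, 49, 50} × {b, d} = {(48,b), (48,d), (49,b), (49,d), (50,b), (50,d)}
  {48, 49, 50} × {b, c, d} = {(48,b), (48,c), (48,d), (49,b), (49,c), (49,d), (50,b), (50,c), (50,d)}
These 10 distinct sets form the basis B.
Close under arbitrary unions to get τ_{X×Y}; counting gives |τ_{X×Y}| = 20.


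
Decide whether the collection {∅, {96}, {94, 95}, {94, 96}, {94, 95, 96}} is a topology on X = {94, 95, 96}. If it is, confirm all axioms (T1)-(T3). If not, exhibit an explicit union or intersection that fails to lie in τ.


τ is NOT a topology on X.

Axiom (T1): ∅ ∈ τ? Yes; X ∈ τ? Yes.
Axiom (T2/T3): check pairwise unions and intersections of members of τ.
Counterexample for (T3): {94, 95} ∩ {94, 96} = {94} ∉ τ. Therefore τ is NOT a topology.


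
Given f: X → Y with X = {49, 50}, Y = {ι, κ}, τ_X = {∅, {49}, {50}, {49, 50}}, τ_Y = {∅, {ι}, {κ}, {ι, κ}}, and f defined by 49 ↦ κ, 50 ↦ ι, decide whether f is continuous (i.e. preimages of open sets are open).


f IS continuous.

Compute f^{-1}(U) for each U ∈ τ_Y:
  U = ∅: f^{-1}(U) = ∅ ∈ τ_X ✓.
  U = {ι}: f^{-1}(U) = {50} ∈ τ_X ✓.
  U = {κ}: f^{-1}(U) = {49} ∈ τ_X ✓.
  U = {ι, κ}: f^{-1}(U) = {49, 50} ∈ τ_X ✓.
Every preimage lies in τ_X, so f IS continuous.


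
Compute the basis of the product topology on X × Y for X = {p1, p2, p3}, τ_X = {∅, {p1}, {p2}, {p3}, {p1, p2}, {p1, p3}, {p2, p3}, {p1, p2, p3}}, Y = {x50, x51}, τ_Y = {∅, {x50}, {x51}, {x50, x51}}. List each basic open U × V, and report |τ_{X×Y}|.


Basis B = {∅ × ∅, {p1} × {x50}, {p1} × {x51}, {p2} × {x50}, {p2} × {x51}, {p3} × {x50}, {p3} × {x51}, {p1} × {x50, x51}, {p1, p2} × {x50}, {p1, p3} × {x50}, {p1, p2} × {x51}, {p1, p3} × {x51}, {p2} × {x50, x51}, {p2, p3} × {x50}, {p2, p3} × {x51}, {p3} × {x50, x51}, {p1, p2, p3} × {x50}, {p1, p2, p3} × {x51}, {p1, p2} × {x50, x51}, {p1, p3} × {x50, x51}, {p2, p3} × {x50, x51}, {p1, p2, p3} × {x50, x51}}; |τ_{X×Y}| = 64.

Enumerate products U × V with U ∈ τ_X, V ∈ τ_Y (deduplicated):
  ∅ × ∅ = {} (∅)
  {p1} × {x50} = {(p1,x50)}
  {p1} × {x51} = {(p1,x51)}
  {p2} × {x50} = {(p2,x50)}
  {p2} × {x51} = {(p2,x51)}
  {p3} × {x50} = {(p3,x50)}
  {p3} × {x51} = {(p3,x51)}
  {p1} × {x50, x51} = {(p1,x50), (p1,x51)}
  {p1, p2} × {x50} = {(p1,x50), (p2,x50)}
  {p1, p3} × {x50} = {(p1,x50), (p3,x50)}
  {p1, p2} × {x51} = {(p1,x51), (p2,x51)}
  {p1, p3} × {x51} = {(p1,x51), (p3,x51)}
  {p2} × {x50, x51} = {(p2,x50), (p2,x51)}
  {p2, p3} × {x50} = {(p2,x50), (p3,x50)}
  {p2, p3} × {x51} = {(p2,x51), (p3,x51)}
  {p3} × {x50, x51} = {(p3,x50), (p3,x51)}
  {p1, p2, p3} × {x50} = {(p1,x50), (p2,x50), (p3,x50)}
  {p1, p2, p3} × {x51} = {(p1,x51), (p2,x51), (p3,x51)}
  {p1, p2} × {x50, x51} = {(p1,x50), (p1,x51), (p2,x50), (p2,x51)}
  {p1, p3} × {x50, x51} = {(p1,x50), (p1,x51), (p3,x50), (p3,x51)}
  {p2, p3} × {x50, x51} = {(p2,x50), (p2,x51), (p3,x50), (p3,x51)}
  {p1, p2, p3} × {x50, x51} = {(p1,x50), (p1,x51), (p2,x50), (p2,x51), (p3,x50), (p3,x51)}
These 22 distinct sets form the basis B.
Close under arbitrary unions to get τ_{X×Y}; counting gives |τ_{X×Y}| = 64.


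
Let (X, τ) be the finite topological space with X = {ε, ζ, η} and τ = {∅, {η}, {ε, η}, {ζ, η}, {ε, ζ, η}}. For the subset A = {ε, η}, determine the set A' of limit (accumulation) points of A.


A' = {ε, ζ}

For each x ∈ X, list the open sets U ∈ τ with x ∈ U, then check whether U ∩ (A ∖ {x}) ≠ ∅ for every such U.
  x = ε: opens ∋ x are {ε, η}, {ε, ζ, η}; each meets A ∖ {ε}, so x IS a limit point.
  x = ζ: opens ∋ x are {ζ, η}, {ε, ζ, η}; each meets A ∖ {ζ}, so x IS a limit point.
  x = η: open {η} ∋ x has {η} ∩ (A ∖ {η}) = ∅, so x is NOT a limit point.
Collecting: A' = {ε, ζ}.


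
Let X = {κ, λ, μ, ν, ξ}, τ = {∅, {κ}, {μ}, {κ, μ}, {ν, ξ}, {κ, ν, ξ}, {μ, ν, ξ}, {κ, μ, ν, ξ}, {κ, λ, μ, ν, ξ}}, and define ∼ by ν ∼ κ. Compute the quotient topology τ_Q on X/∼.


X/∼ = {[κ=ν], [λ], [μ], [ξ]}; |τ_Q| = 5.

Equivalence classes: [κ=ν], [λ], [μ], [ξ].
Quotient map π: X → X/∼ sends κ ↦ [κ=ν], λ ↦ [λ], μ ↦ [μ], ν ↦ [κ=ν], ξ ↦ [ξ].
For each subset V ⊆ X/∼, compute π^{-1}(V) ⊆ X and check whether π^{-1}(V) ∈ τ. V is open in τ_Q iff π^{-1}(V) ∈ τ.
  V = {}: π^{-1}(V) = ∅ ∈ τ ✓.
  V = {[κ=ν]}: π^{-1}(V) = {κ, ν} ∉ τ ✗.
  V = {[λ]}: π^{-1}(V) = {λ} ∉ τ ✗.
  V = {[κ=ν], [λ]}: π^{-1}(V) = {κ, λ, ν} ∉ τ ✗.
  V = {[μ]}: π^{-1}(V) = {μ} ∈ τ ✓.
  V = {[κ=ν], [μ]}: π^{-1}(V) = {κ, μ, ν} ∉ τ ✗.
  V = {[λ], [μ]}: π^{-1}(V) = {λ, μ} ∉ τ ✗.
  V = {[κ=ν], [λ], [μ]}: π^{-1}(V) = {κ, λ, μ, ν} ∉ τ ✗.
  V = {[ξ]}: π^{-1}(V) = {ξ} ∉ τ ✗.
  V = {[κ=ν], [ξ]}: π^{-1}(V) = {κ, ν, ξ} ∈ τ ✓.
  V = {[λ], [ξ]}: π^{-1}(V) = {λ, ξ} ∉ τ ✗.
  V = {[κ=ν], [λ], [ξ]}: π^{-1}(V) = {κ, λ, ν, ξ} ∉ τ ✗.
  V = {[μ], [ξ]}: π^{-1}(V) = {μ, ξ} ∉ τ ✗.
  V = {[κ=ν], [μ], [ξ]}: π^{-1}(V) = {κ, μ, ν, ξ} ∈ τ ✓.
  V = {[λ], [μ], [ξ]}: π^{-1}(V) = {λ, μ, ξ} ∉ τ ✗.
  V = {[κ=ν], [λ], [μ], [ξ]}: π^{-1}(V) = {κ, λ, μ, ν, ξ} ∈ τ ✓.
Open sets in the quotient: τ_Q = {{}, {[μ]}, {[κ=ν], [ξ]}, {[κ=ν], [μ], [ξ]}, {[κ=ν], [λ], [μ], [ξ]}} (5 elements).


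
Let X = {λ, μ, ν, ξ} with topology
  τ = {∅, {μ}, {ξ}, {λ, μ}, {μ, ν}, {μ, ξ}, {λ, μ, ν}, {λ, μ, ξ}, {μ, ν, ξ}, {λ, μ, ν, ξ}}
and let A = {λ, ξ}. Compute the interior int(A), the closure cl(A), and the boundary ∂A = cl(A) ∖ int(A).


int(A) = {ξ}, cl(A) = {λ, ξ}, ∂A = {λ}.

Closed sets in (X, τ) are complements of opens:
  closed(X, τ) = {∅, {λ}, {ν}, {ξ}, {λ, ν}, {λ, ξ}, {ν, ξ}, {λ, μ, ν}, {λ, ν, ξ}, {λ, μ, ν, ξ}}.
int(A) = ⋃ {U ∈ τ : U ⊆ A}. Opens contained in A: ∅, {ξ}.
Taking the union of these: int(A) = {ξ}.
cl(A) = ⋂ {C closed : A ⊆ C}. Closed sets containing A: {λ, ξ}, {λ, ν, ξ}, {λ, μ, ν, ξ}.
Intersecting these: cl(A) = {λ, ξ}.
∂A = cl(A) ∖ int(A) = {λ, ξ} ∖ {ξ} = {λ}.


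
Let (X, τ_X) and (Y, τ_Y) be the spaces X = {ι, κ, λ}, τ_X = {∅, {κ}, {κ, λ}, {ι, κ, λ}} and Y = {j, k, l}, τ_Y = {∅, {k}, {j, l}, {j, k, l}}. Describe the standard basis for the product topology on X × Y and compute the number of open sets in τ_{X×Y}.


Basis B = {∅ × ∅, {κ} × {k}, {κ} × {j, l}, {κ, λ} × {k}, {ι, κ, λ} × {k}, {κ} × {j, k, l}, {κ, λ} × {j, l}, {ι, κ, λ} × {j, l}, {κ, λ} × {j, k, l}, {ι, κ, λ} × {j, k, l}}; |τ_{X×Y}| = 16.

Enumerate products U × V with U ∈ τ_X, V ∈ τ_Y (deduplicated):
  ∅ × ∅ = {} (∅)
  {κ} × {k} = {(κ,k)}
  {κ} × {j, l} = {(κ,j), (κ,l)}
  {κ, λ} × {k} = {(κ,k), (λ,k)}
  {ι, κ, λ} × {k} = {(ι,k), (κ,k), (λ,k)}
  {κ} × {j, k, l} = {(κ,j), (κ,k), (κ,l)}
  {κ, λ} × {j, l} = {(κ,j), (κ,l), (λ,j), (λ,l)}
  {ι, κ, λ} × {j, l} = {(ι,j), (ι,l), (κ,j), (κ,l), (λ,j), (λ,l)}
  {κ, λ} × {j, k, l} = {(κ,j), (κ,k), (κ,l), (λ,j), (λ,k), (λ,l)}
  {ι, κ, λ} × {j, k, l} = {(ι,j), (ι,k), (ι,l), (κ,j), (κ,k), (κ,l), (λ,j), (λ,k), (λ,l)}
These 10 distinct sets form the basis B.
Close under arbitrary unions to get τ_{X×Y}; counting gives |τ_{X×Y}| = 16.


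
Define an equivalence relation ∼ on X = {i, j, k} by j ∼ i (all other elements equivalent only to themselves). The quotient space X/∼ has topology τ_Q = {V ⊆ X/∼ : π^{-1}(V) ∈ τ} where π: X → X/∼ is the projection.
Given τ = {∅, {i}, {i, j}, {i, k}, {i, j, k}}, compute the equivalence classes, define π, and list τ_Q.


X/∼ = {[i=j], [k]}; |τ_Q| = 3.

Equivalence classes: [i=j], [k].
Quotient map π: X → X/∼ sends i ↦ [i=j], j ↦ [i=j], k ↦ [k].
For each subset V ⊆ X/∼, compute π^{-1}(V) ⊆ X and check whether π^{-1}(V) ∈ τ. V is open in τ_Q iff π^{-1}(V) ∈ τ.
  V = {}: π^{-1}(V) = ∅ ∈ τ ✓.
  V = {[i=j]}: π^{-1}(V) = {i, j} ∈ τ ✓.
  V = {[k]}: π^{-1}(V) = {k} ∉ τ ✗.
  V = {[i=j], [k]}: π^{-1}(V) = {i, j, k} ∈ τ ✓.
Open sets in the quotient: τ_Q = {{}, {[i=j]}, {[i=j], [k]}} (3 elements).


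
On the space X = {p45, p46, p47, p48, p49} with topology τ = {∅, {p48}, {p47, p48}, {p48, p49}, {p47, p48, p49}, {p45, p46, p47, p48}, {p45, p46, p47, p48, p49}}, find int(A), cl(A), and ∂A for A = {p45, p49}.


int(A) = ∅, cl(A) = {p45, p46, p49}, ∂A = {p45, p46, p49}.

Closed sets in (X, τ) are complements of opens:
  closed(X, τ) = {∅, {p49}, {p45, p46}, {p45, p46, p47}, {p45, p46, p49}, {p45, p46, p47, p49}, {p45, p46, p47, p48, p49}}.
int(A) = ⋃ {U ∈ τ : U ⊆ A}. Opens contained in A: ∅.
Taking the union of these: int(A) = ∅.
cl(A) = ⋂ {C closed : A ⊆ C}. Closed sets containing A: {p45, p46, p49}, {p45, p46, p47, p49}, {p45, p46, p47, p48, p49}.
Intersecting these: cl(A) = {p45, p46, p49}.
∂A = cl(A) ∖ int(A) = {p45, p46, p49} ∖ ∅ = {p45, p46, p49}.


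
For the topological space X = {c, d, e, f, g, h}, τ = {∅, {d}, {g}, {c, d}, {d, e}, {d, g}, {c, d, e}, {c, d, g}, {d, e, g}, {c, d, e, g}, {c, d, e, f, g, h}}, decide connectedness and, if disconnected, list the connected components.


(X, τ) is connected.

Find clopen sets (U ∈ τ with X ∖ U ∈ τ):
  U = ∅, X ∖ U = {c, d, e, f, g, h} — both open, so U is clopen.
  U = {c, d, e, f, g, h}, X ∖ U = ∅ — both open, so U is clopen.
Only trivial clopens (∅ and X) exist, so (X, τ) is connected.
Compute connected components by grouping points that agree on all clopens:
  component: {c, d, e, f, g, h}


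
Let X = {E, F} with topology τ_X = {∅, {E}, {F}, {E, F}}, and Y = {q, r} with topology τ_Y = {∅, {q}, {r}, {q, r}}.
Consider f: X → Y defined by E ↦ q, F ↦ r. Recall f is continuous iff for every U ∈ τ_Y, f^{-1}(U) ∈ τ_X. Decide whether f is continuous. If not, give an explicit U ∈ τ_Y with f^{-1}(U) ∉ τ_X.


f IS continuous.

Compute f^{-1}(U) for each U ∈ τ_Y:
  U = ∅: f^{-1}(U) = ∅ ∈ τ_X ✓.
  U = {q}: f^{-1}(U) = {E} ∈ τ_X ✓.
  U = {r}: f^{-1}(U) = {F} ∈ τ_X ✓.
  U = {q, r}: f^{-1}(U) = {E, F} ∈ τ_X ✓.
Every preimage lies in τ_X, so f IS continuous.


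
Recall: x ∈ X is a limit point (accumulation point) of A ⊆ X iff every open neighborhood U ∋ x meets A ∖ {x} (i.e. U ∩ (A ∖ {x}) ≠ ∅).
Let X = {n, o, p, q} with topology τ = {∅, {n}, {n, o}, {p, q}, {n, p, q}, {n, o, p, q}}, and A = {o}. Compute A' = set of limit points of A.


A' = ∅

For each x ∈ X, list the open sets U ∈ τ with x ∈ U, then check whether U ∩ (A ∖ {x}) ≠ ∅ for every such U.
  x = n: open {n} ∋ x has {n} ∩ (A ∖ {n}) = ∅, so x is NOT a limit point.
  x = o: open {n, o} ∋ x has {n, o} ∩ (A ∖ {o}) = ∅, so x is NOT a limit point.
  x = p: open {p, q} ∋ x has {p, q} ∩ (A ∖ {p}) = ∅, so x is NOT a limit point.
  x = q: open {p, q} ∋ x has {p, q} ∩ (A ∖ {q}) = ∅, so x is NOT a limit point.
Collecting: A' = ∅.


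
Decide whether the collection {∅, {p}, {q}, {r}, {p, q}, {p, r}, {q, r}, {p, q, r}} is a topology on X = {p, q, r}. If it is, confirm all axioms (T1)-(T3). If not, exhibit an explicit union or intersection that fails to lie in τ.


τ IS a topology on X.

Axiom (T1): ∅ ∈ τ? Yes; X ∈ τ? Yes.
Axiom (T2/T3): check pairwise unions and intersections of members of τ.
All pairwise intersections and unions checked — each lies in τ. Therefore τ satisfies (T1), (T2), (T3): it IS a topology on X.


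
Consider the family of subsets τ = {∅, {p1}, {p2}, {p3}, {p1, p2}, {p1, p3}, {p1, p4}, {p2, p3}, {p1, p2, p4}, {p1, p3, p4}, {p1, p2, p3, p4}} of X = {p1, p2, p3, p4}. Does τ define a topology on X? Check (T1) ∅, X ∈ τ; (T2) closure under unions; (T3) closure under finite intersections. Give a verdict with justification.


τ is NOT a topology on X.

Axiom (T1): ∅ ∈ τ? Yes; X ∈ τ? Yes.
Axiom (T2/T3): check pairwise unions and intersections of members of τ.
Counterexample for (T2): {p1} ∪ {p2, p3} = {p1, p2, p3} ∉ τ. Therefore τ is NOT a topology.


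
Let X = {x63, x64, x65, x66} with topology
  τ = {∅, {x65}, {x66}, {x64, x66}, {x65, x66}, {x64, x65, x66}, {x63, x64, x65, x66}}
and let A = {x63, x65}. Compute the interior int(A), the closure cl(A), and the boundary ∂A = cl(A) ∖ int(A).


int(A) = {x65}, cl(A) = {x63, x65}, ∂A = {x63}.

Closed sets in (X, τ) are complements of opens:
  closed(X, τ) = {∅, {x63}, {x63, x64}, {x63, x65}, {x63, x64, x65}, {x63, x64, x66}, {x63, x64, x65, x66}}.
int(A) = ⋃ {U ∈ τ : U ⊆ A}. Opens contained in A: ∅, {x65}.
Taking the union of these: int(A) = {x65}.
cl(A) = ⋂ {C closed : A ⊆ C}. Closed sets containing A: {x63, x65}, {x63, x64, x65}, {x63, x64, x65, x66}.
Intersecting these: cl(A) = {x63, x65}.
∂A = cl(A) ∖ int(A) = {x63, x65} ∖ {x65} = {x63}.


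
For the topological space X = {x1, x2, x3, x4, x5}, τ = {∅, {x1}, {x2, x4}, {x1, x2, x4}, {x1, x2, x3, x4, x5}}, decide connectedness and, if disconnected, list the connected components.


(X, τ) is connected.

Find clopen sets (U ∈ τ with X ∖ U ∈ τ):
  U = ∅, X ∖ U = {x1, x2, x3, x4, x5} — both open, so U is clopen.
  U = {x1, x2, x3, x4, x5}, X ∖ U = ∅ — both open, so U is clopen.
Only trivial clopens (∅ and X) exist, so (X, τ) is connected.
Compute connected components by grouping points that agree on all clopens:
  component: {x1, x2, x3, x4, x5}


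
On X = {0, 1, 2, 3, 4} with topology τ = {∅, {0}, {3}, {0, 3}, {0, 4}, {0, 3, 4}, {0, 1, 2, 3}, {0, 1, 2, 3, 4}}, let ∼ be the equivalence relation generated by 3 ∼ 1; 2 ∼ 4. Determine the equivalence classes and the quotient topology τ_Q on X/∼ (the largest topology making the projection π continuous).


X/∼ = {[0], [1=3], [2=4]}; |τ_Q| = 3.

Equivalence classes: [0], [1=3], [2=4].
Quotient map π: X → X/∼ sends 0 ↦ [0], 1 ↦ [1=3], 2 ↦ [2=4], 3 ↦ [1=3], 4 ↦ [2=4].
For each subset V ⊆ X/∼, compute π^{-1}(V) ⊆ X and check whether π^{-1}(V) ∈ τ. V is open in τ_Q iff π^{-1}(V) ∈ τ.
  V = {}: π^{-1}(V) = ∅ ∈ τ ✓.
  V = {[0]}: π^{-1}(V) = {0} ∈ τ ✓.
  V = {[1=3]}: π^{-1}(V) = {1, 3} ∉ τ ✗.
  V = {[0], [1=3]}: π^{-1}(V) = {0, 1, 3} ∉ τ ✗.
  V = {[2=4]}: π^{-1}(V) = {2, 4} ∉ τ ✗.
  V = {[0], [2=4]}: π^{-1}(V) = {0, 2, 4} ∉ τ ✗.
  V = {[1=3], [2=4]}: π^{-1}(V) = {1, 2, 3, 4} ∉ τ ✗.
  V = {[0], [1=3], [2=4]}: π^{-1}(V) = {0, 1, 2, 3, 4} ∈ τ ✓.
Open sets in the quotient: τ_Q = {{}, {[0]}, {[0], [1=3], [2=4]}} (3 elements).


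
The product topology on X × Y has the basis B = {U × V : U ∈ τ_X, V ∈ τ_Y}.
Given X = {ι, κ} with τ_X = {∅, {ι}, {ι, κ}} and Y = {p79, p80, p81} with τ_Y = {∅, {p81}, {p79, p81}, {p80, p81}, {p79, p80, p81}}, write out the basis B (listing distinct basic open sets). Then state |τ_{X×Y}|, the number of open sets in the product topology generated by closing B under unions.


Basis B = {∅ × ∅, {ι} × {p81}, {ι} × {p79, p81}, {ι} × {p80, p81}, {ι, κ} × {p81}, {ι} × {p79, p80, p81}, {ι, κ} × {p79, p81}, {ι, κ} × {p80, p81}, {ι, κ} × {p79, p80, p81}}; |τ_{X×Y}| = 14.

Enumerate products U × V with U ∈ τ_X, V ∈ τ_Y (deduplicated):
  ∅ × ∅ = {} (∅)
  {ι} × {p81} = {(ι,p81)}
  {ι} × {p79, p81} = {(ι,p79), (ι,p81)}
  {ι} × {p80, p81} = {(ι,p80), (ι,p81)}
  {ι, κ} × {p81} = {(ι,p81), (κ,p81)}
  {ι} × {p79, p80, p81} = {(ι,p79), (ι,p80), (ι,p81)}
  {ι, κ} × {p79, p81} = {(ι,p79), (ι,p81), (κ,p79), (κ,p81)}
  {ι, κ} × {p80, p81} = {(ι,p80), (ι,p81), (κ,p80), (κ,p81)}
  {ι, κ} × {p79, p80, p81} = {(ι,p79), (ι,p80), (ι,p81), (κ,p79), (κ,p80), (κ,p81)}
These 9 distinct sets form the basis B.
Close under arbitrary unions to get τ_{X×Y}; counting gives |τ_{X×Y}| = 14.
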